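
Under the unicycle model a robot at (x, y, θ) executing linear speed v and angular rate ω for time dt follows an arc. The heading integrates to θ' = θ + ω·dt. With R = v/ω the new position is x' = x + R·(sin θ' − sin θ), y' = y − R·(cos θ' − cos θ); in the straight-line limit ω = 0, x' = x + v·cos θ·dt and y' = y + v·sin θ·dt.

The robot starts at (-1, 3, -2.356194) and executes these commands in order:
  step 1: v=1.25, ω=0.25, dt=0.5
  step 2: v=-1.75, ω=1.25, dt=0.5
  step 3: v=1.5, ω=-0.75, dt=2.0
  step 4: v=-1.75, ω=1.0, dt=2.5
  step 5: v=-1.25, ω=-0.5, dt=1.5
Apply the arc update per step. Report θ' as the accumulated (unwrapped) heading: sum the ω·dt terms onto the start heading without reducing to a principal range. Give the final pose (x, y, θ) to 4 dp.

step 1: θ'=-2.2312 (R=5.0000) → pose (-1.4132, 2.5316, -2.2312)
step 2: θ'=-1.6062 (R=-1.4000) → pose (-1.1197, 3.3409, -1.6062)
step 3: θ'=-3.1062 (R=-2.0000) → pose (-3.0477, 1.4129, -3.1062)
step 4: θ'=-0.6062 (R=-1.7500) → pose (-2.1126, 4.6000, -0.6062)
step 5: θ'=-1.3562 (R=2.5000) → pose (-3.1309, 6.1222, -1.3562)

(-3.1309, 6.1222, -1.3562)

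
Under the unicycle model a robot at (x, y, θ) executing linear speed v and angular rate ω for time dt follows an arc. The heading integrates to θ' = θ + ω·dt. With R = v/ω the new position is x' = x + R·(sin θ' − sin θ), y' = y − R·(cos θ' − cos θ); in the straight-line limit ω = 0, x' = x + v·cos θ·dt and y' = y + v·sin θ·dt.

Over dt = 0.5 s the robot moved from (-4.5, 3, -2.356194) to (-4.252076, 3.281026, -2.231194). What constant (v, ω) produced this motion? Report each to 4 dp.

Δθ = -2.231194 − -2.356194 = 0.125000
ω = Δθ/dt = 0.125000/0.5 = 0.2500
R = −Δy/(cos θ' − cos θ) = -3.0000
v = R·ω = -3.0000·0.2500 = -0.7500

v = -0.7500, ω = 0.2500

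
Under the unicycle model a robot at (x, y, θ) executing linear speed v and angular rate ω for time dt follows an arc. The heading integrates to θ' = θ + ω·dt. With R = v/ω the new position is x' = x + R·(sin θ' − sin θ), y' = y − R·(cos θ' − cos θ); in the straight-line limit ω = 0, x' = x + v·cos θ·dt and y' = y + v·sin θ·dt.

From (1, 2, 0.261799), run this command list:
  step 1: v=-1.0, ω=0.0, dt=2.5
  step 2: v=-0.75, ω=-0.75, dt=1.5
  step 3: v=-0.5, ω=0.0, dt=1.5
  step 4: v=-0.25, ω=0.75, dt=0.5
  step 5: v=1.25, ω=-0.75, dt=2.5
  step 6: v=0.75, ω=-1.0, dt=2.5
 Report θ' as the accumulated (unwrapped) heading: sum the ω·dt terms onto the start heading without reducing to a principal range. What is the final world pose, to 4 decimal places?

(-3.8976, 0.3046, -4.8632)

step 1: θ'=0.2618 (straight) → pose (-1.4148, 1.3530, 0.2618)
step 2: θ'=-0.8632 (R=1.0000) → pose (-2.4336, 1.6689, -0.8632)
step 3: θ'=-0.8632 (straight) → pose (-2.9211, 2.2388, -0.8632)
step 4: θ'=-0.4882 (R=-0.3333) → pose (-3.0180, 2.3165, -0.4882)
step 5: θ'=-2.3632 (R=-1.6667) → pose (-2.6295, -0.3422, -2.3632)
step 6: θ'=-4.8632 (R=-0.7500) → pose (-3.8976, 0.3046, -4.8632)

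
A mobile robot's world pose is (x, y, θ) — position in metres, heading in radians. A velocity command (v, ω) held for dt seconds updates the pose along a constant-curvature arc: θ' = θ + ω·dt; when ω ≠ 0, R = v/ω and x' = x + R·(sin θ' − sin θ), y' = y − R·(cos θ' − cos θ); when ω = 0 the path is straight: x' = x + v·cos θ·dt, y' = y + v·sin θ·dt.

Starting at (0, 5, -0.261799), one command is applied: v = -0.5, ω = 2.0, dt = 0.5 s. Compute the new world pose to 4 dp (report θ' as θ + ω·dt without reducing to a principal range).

(-0.2329, 4.9434, 0.7382)

θ' = -0.2618 + 2.0·0.5 = 0.7382
R = v/ω = -0.5/2.0 = -0.2500
x' = 0 + -0.2500·(sin 0.7382 − sin -0.2618) = -0.2329
y' = 5 − -0.2500·(cos 0.7382 − cos -0.2618) = 4.9434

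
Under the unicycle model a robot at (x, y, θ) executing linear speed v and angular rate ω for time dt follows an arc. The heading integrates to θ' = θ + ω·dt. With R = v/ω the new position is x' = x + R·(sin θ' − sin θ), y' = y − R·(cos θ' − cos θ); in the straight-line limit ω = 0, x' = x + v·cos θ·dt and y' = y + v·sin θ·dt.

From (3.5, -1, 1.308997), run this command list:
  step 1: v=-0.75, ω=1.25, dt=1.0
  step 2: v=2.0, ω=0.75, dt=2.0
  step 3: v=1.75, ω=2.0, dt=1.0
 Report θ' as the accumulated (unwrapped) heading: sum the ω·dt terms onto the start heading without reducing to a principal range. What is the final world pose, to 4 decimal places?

(0.6651, -3.6471, 6.0590)

step 1: θ'=2.5590 (R=-0.6000) → pose (3.7494, -1.6563, 2.5590)
step 2: θ'=4.0590 (R=2.6667) → pose (0.1649, -2.2621, 4.0590)
step 3: θ'=6.0590 (R=0.8750) → pose (0.6651, -3.6471, 6.0590)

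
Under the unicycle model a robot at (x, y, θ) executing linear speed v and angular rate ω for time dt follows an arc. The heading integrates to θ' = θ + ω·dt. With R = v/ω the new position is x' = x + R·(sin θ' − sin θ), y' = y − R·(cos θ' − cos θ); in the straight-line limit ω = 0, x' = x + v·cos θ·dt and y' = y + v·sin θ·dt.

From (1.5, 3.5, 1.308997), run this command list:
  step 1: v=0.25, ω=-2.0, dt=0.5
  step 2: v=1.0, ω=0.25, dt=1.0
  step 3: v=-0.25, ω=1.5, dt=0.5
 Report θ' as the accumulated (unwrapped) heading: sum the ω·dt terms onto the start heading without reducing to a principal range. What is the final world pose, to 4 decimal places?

(2.4151, 3.9080, 1.3090)

step 1: θ'=0.3090 (R=-0.1250) → pose (1.5827, 3.5867, 0.3090)
step 2: θ'=0.5590 (R=4.0000) → pose (2.4877, 4.0061, 0.5590)
step 3: θ'=1.3090 (R=-0.1667) → pose (2.4151, 3.9080, 1.3090)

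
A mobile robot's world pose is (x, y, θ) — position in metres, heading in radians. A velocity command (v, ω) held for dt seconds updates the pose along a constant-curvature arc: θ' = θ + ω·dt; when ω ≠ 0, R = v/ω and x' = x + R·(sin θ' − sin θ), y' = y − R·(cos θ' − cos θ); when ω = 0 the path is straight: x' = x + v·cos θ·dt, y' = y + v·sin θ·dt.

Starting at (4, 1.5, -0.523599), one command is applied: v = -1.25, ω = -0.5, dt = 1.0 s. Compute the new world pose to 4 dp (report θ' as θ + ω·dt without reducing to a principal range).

(3.1150, 2.3643, -1.0236)

θ' = -0.5236 + -0.5·1.0 = -1.0236
R = v/ω = -1.25/-0.5 = 2.5000
x' = 4 + 2.5000·(sin -1.0236 − sin -0.5236) = 3.1150
y' = 1.5 − 2.5000·(cos -1.0236 − cos -0.5236) = 2.3643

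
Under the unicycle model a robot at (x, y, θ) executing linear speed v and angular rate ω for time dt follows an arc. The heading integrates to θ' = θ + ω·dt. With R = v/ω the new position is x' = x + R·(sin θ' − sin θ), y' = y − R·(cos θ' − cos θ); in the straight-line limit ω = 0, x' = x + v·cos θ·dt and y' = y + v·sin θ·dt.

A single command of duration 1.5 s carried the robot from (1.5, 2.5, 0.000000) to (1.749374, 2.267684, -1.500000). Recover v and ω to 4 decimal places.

Δθ = -1.500000 − 0.000000 = -1.500000
ω = Δθ/dt = -1.500000/1.5 = -1.0000
R = Δx/(sin θ' − sin θ) = -0.2500
v = R·ω = -0.2500·-1.0000 = 0.2500

v = 0.2500, ω = -1.0000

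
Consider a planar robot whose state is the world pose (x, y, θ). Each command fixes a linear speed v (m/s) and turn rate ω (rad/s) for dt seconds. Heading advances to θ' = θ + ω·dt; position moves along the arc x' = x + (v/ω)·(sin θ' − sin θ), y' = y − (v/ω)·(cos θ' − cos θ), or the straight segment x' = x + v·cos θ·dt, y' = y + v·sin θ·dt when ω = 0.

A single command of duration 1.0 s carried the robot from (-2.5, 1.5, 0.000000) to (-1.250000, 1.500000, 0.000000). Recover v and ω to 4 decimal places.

v = 1.2500, ω = 0.0000

Δθ = 0.000000 − 0.000000 = 0.000000
ω = Δθ/dt = 0.000000/1.0 = 0.0000
ω = 0 → v = (Δx·cos θ + Δy·sin θ)/dt = 1.2500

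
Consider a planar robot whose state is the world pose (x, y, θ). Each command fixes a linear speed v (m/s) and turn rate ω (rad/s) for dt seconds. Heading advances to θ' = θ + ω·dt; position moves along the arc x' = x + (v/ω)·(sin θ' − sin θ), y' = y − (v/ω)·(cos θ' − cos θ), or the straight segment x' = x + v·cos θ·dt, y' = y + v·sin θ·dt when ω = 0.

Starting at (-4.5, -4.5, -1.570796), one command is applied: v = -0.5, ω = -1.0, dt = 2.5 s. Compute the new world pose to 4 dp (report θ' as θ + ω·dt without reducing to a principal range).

θ' = -1.5708 + -1.0·2.5 = -4.0708
R = v/ω = -0.5/-1.0 = 0.5000
x' = -4.5 + 0.5000·(sin -4.0708 − sin -1.5708) = -3.5994
y' = -4.5 − 0.5000·(cos -4.0708 − cos -1.5708) = -4.2008

(-3.5994, -4.2008, -4.0708)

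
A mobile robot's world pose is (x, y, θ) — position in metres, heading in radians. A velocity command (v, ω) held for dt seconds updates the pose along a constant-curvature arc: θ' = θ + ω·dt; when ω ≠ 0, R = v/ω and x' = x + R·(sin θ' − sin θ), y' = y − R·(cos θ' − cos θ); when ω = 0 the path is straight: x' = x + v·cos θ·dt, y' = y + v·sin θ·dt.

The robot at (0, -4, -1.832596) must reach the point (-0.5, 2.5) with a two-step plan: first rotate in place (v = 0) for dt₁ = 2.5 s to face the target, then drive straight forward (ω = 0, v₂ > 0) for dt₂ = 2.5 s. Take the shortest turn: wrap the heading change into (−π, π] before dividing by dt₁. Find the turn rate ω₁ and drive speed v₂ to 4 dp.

ω₁ = -1.1212, v₂ = 2.6077

heading to target = atan2(2.5−-4, -0.5−0) = 1.6476
Δθ = wrap(1.6476 − -1.8326) = -2.8030; ω₁ = Δθ/dt₁ = -1.1212
distance = √((-0.5−0)² + (2.5−-4)²) = 6.5192; v₂ = distance/dt₂ = 2.6077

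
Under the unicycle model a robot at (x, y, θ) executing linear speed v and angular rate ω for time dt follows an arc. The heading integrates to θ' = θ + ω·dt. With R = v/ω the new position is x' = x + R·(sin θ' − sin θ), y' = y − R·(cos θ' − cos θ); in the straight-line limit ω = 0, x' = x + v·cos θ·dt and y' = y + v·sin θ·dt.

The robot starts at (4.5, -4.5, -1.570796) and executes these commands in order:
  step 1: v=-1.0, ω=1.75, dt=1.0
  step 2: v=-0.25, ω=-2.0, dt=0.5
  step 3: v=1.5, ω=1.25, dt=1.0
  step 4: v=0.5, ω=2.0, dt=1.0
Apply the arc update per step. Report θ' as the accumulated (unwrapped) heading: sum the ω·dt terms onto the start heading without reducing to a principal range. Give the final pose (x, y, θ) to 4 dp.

step 1: θ'=0.1792 (R=-0.5714) → pose (3.8267, -3.9377, 0.1792)
step 2: θ'=-0.8208 (R=0.1250) → pose (3.7130, -3.8999, -0.8208)
step 3: θ'=0.4292 (R=1.2000) → pose (5.0904, -4.1731, 0.4292)
step 4: θ'=2.4292 (R=0.2500) → pose (5.1498, -3.7566, 2.4292)

(5.1498, -3.7566, 2.4292)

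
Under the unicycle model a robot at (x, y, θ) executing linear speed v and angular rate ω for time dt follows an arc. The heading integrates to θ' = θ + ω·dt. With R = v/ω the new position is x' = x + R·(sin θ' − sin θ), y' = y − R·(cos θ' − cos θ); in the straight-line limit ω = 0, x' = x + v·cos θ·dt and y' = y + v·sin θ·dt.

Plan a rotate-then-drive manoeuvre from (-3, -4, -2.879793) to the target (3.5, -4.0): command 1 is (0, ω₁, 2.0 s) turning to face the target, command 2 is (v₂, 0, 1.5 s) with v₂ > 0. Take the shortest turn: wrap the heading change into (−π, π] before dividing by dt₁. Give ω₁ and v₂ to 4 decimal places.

heading to target = atan2(-4−-4, 3.5−-3) = 0.0000
Δθ = wrap(0.0000 − -2.8798) = 2.8798; ω₁ = Δθ/dt₁ = 1.4399
distance = √((3.5−-3)² + (-4−-4)²) = 6.5000; v₂ = distance/dt₂ = 4.3333

ω₁ = 1.4399, v₂ = 4.3333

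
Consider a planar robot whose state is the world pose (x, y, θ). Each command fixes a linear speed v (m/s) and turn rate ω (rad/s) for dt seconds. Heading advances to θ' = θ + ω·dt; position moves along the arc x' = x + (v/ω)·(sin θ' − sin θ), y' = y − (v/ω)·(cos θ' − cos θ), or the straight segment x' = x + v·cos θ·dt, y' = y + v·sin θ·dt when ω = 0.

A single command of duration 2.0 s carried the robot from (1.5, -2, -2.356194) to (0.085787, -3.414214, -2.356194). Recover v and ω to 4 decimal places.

Δθ = -2.356194 − -2.356194 = 0.000000
ω = Δθ/dt = 0.000000/2.0 = 0.0000
ω = 0 → v = (Δx·cos θ + Δy·sin θ)/dt = 1.0000

v = 1.0000, ω = 0.0000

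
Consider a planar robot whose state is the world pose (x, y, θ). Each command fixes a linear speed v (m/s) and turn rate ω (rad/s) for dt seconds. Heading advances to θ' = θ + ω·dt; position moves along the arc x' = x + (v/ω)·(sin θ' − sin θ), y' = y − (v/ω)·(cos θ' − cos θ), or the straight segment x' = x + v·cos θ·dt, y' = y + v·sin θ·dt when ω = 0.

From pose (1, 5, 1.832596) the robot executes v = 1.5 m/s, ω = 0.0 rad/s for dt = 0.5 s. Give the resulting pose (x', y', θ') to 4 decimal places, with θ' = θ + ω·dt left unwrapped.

θ' = 1.8326 + 0.0·0.5 = 1.8326
ω = 0 → straight: x' = 1 + 1.5·cos(1.8326)·0.5 = 0.8059
y' = 5 + 1.5·sin(1.8326)·0.5 = 5.7244

(0.8059, 5.7244, 1.8326)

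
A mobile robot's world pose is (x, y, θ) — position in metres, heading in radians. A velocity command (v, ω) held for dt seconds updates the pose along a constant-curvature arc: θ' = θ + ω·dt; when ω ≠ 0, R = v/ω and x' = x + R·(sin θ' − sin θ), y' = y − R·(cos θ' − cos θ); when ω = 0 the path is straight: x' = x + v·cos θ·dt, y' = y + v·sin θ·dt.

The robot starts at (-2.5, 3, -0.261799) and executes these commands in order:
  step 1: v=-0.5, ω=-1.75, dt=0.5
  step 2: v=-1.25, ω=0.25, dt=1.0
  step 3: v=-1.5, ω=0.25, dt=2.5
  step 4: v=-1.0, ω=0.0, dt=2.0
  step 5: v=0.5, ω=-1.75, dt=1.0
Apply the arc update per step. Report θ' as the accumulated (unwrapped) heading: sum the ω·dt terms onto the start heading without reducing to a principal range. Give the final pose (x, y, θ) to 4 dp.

(-8.1913, 6.3367, -2.0118)

step 1: θ'=-1.1368 (R=0.2857) → pose (-2.6853, 3.1558, -1.1368)
step 2: θ'=-0.8868 (R=-5.0000) → pose (-3.3465, 4.2128, -0.8868)
step 3: θ'=-0.2618 (R=-6.0000) → pose (-6.4439, 6.2170, -0.2618)
step 4: θ'=-0.2618 (straight) → pose (-8.3757, 6.7346, -0.2618)
step 5: θ'=-2.0118 (R=-0.2857) → pose (-8.1913, 6.3367, -2.0118)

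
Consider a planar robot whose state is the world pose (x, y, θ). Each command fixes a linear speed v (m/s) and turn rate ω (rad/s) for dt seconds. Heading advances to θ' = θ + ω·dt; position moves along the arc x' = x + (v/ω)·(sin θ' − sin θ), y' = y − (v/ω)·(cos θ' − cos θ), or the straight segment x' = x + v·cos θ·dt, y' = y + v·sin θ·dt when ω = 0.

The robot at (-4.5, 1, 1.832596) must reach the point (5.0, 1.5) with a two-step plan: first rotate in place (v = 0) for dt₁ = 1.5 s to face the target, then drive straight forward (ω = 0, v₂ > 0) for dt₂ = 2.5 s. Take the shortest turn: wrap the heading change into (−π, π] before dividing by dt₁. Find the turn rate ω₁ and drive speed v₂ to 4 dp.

ω₁ = -1.1867, v₂ = 3.8053

heading to target = atan2(1.5−1, 5−-4.5) = 0.0526
Δθ = wrap(0.0526 − 1.8326) = -1.7800; ω₁ = Δθ/dt₁ = -1.1867
distance = √((5−-4.5)² + (1.5−1)²) = 9.5131; v₂ = distance/dt₂ = 3.8053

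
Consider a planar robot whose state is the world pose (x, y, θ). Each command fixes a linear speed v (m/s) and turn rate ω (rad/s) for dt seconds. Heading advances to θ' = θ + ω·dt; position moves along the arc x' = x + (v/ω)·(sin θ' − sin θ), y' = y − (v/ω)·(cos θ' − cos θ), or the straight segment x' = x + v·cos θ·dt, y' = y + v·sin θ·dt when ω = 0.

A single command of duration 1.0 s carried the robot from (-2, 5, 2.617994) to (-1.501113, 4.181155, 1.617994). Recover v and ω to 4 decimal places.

Δθ = 1.617994 − 2.617994 = -1.000000
ω = Δθ/dt = -1.000000/1.0 = -1.0000
R = −Δy/(cos θ' − cos θ) = 1.0000
v = R·ω = 1.0000·-1.0000 = -1.0000

v = -1.0000, ω = -1.0000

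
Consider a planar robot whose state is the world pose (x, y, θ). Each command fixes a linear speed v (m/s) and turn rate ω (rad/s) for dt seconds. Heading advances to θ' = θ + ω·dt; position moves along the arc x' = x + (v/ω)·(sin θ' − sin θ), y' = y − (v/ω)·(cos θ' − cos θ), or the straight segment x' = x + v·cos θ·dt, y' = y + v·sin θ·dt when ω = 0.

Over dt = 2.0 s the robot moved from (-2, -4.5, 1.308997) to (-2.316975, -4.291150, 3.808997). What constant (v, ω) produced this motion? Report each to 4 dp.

v = 0.2500, ω = 1.2500

Δθ = 3.808997 − 1.308997 = 2.500000
ω = Δθ/dt = 2.500000/2.0 = 1.2500
R = Δx/(sin θ' − sin θ) = 0.2000
v = R·ω = 0.2000·1.2500 = 0.2500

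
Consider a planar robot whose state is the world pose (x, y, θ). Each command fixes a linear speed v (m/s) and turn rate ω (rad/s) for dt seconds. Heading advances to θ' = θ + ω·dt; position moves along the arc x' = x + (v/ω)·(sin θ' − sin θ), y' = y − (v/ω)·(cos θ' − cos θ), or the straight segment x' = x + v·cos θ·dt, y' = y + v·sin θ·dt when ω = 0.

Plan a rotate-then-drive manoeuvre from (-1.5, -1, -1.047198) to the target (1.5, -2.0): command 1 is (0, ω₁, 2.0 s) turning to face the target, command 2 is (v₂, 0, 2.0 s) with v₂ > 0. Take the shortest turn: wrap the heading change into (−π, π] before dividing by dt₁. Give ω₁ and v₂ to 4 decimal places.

heading to target = atan2(-2−-1, 1.5−-1.5) = -0.3218
Δθ = wrap(-0.3218 − -1.0472) = 0.7254; ω₁ = Δθ/dt₁ = 0.3627
distance = √((1.5−-1.5)² + (-2−-1)²) = 3.1623; v₂ = distance/dt₂ = 1.5811

ω₁ = 0.3627, v₂ = 1.5811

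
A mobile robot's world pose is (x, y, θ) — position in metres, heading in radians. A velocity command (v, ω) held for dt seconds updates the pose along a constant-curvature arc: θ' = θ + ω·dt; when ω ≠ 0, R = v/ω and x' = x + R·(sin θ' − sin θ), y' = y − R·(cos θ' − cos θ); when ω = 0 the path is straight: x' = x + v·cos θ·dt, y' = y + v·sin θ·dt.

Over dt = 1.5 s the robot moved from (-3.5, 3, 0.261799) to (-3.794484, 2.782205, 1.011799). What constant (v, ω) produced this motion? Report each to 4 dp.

v = -0.2500, ω = 0.5000

Δθ = 1.011799 − 0.261799 = 0.750000
ω = Δθ/dt = 0.750000/1.5 = 0.5000
R = Δx/(sin θ' − sin θ) = -0.5000
v = R·ω = -0.5000·0.5000 = -0.2500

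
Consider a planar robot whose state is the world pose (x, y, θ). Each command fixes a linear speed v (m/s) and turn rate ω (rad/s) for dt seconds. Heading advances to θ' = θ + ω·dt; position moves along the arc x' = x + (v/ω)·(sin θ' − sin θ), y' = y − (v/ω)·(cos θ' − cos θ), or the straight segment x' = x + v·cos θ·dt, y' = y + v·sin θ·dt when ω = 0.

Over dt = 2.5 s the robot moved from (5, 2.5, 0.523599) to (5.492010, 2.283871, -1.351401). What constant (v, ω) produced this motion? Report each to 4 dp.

v = 0.2500, ω = -0.7500

Δθ = -1.351401 − 0.523599 = -1.875000
ω = Δθ/dt = -1.875000/2.5 = -0.7500
R = Δx/(sin θ' − sin θ) = -0.3333
v = R·ω = -0.3333·-0.7500 = 0.2500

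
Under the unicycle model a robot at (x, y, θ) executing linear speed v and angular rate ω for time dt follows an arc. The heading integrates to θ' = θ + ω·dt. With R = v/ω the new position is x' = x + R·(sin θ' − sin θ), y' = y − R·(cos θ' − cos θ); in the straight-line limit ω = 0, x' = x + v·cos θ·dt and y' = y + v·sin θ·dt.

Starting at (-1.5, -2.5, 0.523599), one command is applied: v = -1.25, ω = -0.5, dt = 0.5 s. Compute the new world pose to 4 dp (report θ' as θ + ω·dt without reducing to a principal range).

(-2.0745, -2.7419, 0.2736)

θ' = 0.5236 + -0.5·0.5 = 0.2736
R = v/ω = -1.25/-0.5 = 2.5000
x' = -1.5 + 2.5000·(sin 0.2736 − sin 0.5236) = -2.0745
y' = -2.5 − 2.5000·(cos 0.2736 − cos 0.5236) = -2.7419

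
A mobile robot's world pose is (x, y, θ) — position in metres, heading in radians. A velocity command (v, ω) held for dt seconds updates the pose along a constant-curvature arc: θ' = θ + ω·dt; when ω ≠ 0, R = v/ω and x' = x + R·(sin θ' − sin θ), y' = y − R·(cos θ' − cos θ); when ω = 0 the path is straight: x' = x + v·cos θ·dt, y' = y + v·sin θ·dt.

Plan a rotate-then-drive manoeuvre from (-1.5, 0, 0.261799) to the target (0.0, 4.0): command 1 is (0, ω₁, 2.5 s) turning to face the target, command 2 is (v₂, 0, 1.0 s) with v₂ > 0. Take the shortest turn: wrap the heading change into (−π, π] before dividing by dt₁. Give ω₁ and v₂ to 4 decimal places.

heading to target = atan2(4−0, 0−-1.5) = 1.2120
Δθ = wrap(1.2120 − 0.2618) = 0.9502; ω₁ = Δθ/dt₁ = 0.3801
distance = √((0−-1.5)² + (4−0)²) = 4.2720; v₂ = distance/dt₂ = 4.2720

ω₁ = 0.3801, v₂ = 4.2720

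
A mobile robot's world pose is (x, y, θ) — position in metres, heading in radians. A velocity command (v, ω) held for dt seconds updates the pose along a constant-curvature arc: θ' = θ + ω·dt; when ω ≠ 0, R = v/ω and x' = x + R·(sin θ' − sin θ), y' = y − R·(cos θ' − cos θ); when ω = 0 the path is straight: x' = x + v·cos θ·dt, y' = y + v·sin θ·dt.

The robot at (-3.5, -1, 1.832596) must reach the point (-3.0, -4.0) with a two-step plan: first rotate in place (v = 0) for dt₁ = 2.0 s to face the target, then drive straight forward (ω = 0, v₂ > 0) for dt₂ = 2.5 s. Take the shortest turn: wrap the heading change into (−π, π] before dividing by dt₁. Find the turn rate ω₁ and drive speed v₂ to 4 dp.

heading to target = atan2(-4−-1, -3−-3.5) = -1.4056
Δθ = wrap(-1.4056 − 1.8326) = 3.0449; ω₁ = Δθ/dt₁ = 1.5225
distance = √((-3−-3.5)² + (-4−-1)²) = 3.0414; v₂ = distance/dt₂ = 1.2166

ω₁ = 1.5225, v₂ = 1.2166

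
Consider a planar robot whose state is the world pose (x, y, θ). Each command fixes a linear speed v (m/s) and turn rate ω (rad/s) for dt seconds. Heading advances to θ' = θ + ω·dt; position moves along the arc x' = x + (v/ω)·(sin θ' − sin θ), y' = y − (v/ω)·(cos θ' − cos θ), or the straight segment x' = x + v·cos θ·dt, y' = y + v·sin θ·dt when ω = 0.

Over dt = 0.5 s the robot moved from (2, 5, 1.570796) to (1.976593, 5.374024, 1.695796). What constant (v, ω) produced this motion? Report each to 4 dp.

Δθ = 1.695796 − 1.570796 = 0.125000
ω = Δθ/dt = 0.125000/0.5 = 0.2500
R = −Δy/(cos θ' − cos θ) = 3.0000
v = R·ω = 3.0000·0.2500 = 0.7500

v = 0.7500, ω = 0.2500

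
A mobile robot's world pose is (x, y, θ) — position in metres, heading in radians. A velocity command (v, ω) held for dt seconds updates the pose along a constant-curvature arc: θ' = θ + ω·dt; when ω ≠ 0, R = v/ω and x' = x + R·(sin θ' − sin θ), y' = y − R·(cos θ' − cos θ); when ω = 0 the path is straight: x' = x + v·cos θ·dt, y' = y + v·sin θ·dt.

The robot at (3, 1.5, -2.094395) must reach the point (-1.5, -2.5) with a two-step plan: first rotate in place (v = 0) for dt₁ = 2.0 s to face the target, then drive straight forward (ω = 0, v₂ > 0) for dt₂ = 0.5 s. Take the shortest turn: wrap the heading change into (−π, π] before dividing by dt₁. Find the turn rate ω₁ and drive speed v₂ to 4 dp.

ω₁ = -0.1603, v₂ = 12.0416

heading to target = atan2(-2.5−1.5, -1.5−3) = -2.4150
Δθ = wrap(-2.4150 − -2.0944) = -0.3206; ω₁ = Δθ/dt₁ = -0.1603
distance = √((-1.5−3)² + (-2.5−1.5)²) = 6.0208; v₂ = distance/dt₂ = 12.0416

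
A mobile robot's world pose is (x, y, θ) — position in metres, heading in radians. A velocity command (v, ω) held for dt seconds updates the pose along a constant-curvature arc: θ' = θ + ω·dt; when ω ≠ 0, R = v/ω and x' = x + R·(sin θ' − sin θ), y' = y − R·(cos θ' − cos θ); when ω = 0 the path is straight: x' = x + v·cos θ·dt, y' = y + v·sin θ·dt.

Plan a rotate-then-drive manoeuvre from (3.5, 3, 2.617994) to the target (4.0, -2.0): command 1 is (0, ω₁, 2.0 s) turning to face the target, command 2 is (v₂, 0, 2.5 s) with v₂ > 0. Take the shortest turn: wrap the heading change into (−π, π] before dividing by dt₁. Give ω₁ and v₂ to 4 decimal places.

ω₁ = 1.0970, v₂ = 2.0100

heading to target = atan2(-2−3, 4−3.5) = -1.4711
Δθ = wrap(-1.4711 − 2.6180) = 2.1941; ω₁ = Δθ/dt₁ = 1.0970
distance = √((4−3.5)² + (-2−3)²) = 5.0249; v₂ = distance/dt₂ = 2.0100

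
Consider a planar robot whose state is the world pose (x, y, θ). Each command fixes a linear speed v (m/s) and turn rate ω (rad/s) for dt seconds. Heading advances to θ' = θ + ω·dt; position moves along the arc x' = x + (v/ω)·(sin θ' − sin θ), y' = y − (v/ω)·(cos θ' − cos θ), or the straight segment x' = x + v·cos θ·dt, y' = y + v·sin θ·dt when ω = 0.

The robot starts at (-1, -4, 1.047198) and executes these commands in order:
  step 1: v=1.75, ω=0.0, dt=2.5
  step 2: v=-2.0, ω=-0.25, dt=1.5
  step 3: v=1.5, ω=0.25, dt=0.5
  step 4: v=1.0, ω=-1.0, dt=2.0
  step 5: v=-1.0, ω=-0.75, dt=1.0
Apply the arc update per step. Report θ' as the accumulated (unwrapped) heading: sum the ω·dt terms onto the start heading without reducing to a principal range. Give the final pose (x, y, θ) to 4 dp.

step 1: θ'=1.0472 (straight) → pose (1.1875, -0.2111, 1.0472)
step 2: θ'=0.6722 (R=8.0000) → pose (-0.7590, -2.4708, 0.6722)
step 3: θ'=0.7972 (R=6.0000) → pose (-0.2029, -1.9683, 0.7972)
step 4: θ'=-1.2028 (R=-1.0000) → pose (1.4456, -2.3073, -1.2028)
step 5: θ'=-1.9528 (R=1.3333) → pose (1.4524, -1.3306, -1.9528)

(1.4524, -1.3306, -1.9528)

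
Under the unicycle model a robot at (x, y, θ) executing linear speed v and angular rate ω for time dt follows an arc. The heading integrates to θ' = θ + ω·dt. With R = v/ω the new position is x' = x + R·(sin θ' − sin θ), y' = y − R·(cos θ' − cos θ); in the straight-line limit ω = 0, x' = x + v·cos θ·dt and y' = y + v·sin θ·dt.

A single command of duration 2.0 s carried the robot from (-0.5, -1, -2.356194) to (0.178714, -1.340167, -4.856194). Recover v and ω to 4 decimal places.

Δθ = -4.856194 − -2.356194 = -2.500000
ω = Δθ/dt = -2.500000/2.0 = -1.2500
R = Δx/(sin θ' − sin θ) = 0.4000
v = R·ω = 0.4000·-1.2500 = -0.5000

v = -0.5000, ω = -1.2500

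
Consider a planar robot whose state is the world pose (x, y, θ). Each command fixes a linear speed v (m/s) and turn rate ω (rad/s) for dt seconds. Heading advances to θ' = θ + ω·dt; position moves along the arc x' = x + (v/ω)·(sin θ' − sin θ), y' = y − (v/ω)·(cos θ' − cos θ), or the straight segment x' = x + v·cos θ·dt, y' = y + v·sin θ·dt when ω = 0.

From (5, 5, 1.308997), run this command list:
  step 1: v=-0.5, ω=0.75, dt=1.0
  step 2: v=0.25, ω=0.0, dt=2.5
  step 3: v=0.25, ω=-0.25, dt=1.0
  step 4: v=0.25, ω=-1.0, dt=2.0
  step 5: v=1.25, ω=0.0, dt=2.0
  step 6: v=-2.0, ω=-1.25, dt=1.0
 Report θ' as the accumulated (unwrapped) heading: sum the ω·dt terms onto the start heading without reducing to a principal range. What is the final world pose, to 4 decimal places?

step 1: θ'=2.0590 (R=-0.6667) → pose (5.0552, 4.5148, 2.0590)
step 2: θ'=2.0590 (straight) → pose (4.7620, 5.0667, 2.0590)
step 3: θ'=1.8090 (R=-1.0000) → pose (4.6734, 5.2998, 1.8090)
step 4: θ'=-0.1910 (R=-0.2500) → pose (4.9638, 5.6043, -0.1910)
step 5: θ'=-0.1910 (straight) → pose (7.4184, 5.1297, -0.1910)
step 6: θ'=-1.4410 (R=1.6000) → pose (6.1356, 6.4935, -1.4410)

(6.1356, 6.4935, -1.4410)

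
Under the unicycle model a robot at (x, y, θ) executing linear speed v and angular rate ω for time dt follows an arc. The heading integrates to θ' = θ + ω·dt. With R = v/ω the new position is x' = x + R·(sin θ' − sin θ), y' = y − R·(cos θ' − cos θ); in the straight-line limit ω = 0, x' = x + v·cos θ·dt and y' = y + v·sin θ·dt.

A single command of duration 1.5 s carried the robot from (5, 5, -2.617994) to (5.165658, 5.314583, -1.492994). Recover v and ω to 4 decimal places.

Δθ = -1.492994 − -2.617994 = 1.125000
ω = Δθ/dt = 1.125000/1.5 = 0.7500
R = −Δy/(cos θ' − cos θ) = -0.3333
v = R·ω = -0.3333·0.7500 = -0.2500

v = -0.2500, ω = 0.7500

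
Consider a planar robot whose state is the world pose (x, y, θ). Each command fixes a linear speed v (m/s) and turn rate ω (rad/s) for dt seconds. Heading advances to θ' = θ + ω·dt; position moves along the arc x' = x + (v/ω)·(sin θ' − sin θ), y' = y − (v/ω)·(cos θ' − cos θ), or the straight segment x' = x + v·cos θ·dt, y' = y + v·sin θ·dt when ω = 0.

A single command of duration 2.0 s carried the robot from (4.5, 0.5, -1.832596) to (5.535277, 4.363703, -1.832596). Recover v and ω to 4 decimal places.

v = -2.0000, ω = 0.0000

Δθ = -1.832596 − -1.832596 = 0.000000
ω = Δθ/dt = 0.000000/2.0 = 0.0000
ω = 0 → v = (Δx·cos θ + Δy·sin θ)/dt = -2.0000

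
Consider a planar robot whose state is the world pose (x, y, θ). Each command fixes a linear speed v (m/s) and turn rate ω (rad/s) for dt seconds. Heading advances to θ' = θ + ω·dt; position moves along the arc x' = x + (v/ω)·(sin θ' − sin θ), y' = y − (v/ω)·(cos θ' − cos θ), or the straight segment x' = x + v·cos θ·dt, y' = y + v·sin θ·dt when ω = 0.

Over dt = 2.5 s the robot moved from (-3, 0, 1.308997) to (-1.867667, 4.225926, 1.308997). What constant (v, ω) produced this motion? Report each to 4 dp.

Δθ = 1.308997 − 1.308997 = 0.000000
ω = Δθ/dt = 0.000000/2.5 = 0.0000
ω = 0 → v = (Δx·cos θ + Δy·sin θ)/dt = 1.7500

v = 1.7500, ω = 0.0000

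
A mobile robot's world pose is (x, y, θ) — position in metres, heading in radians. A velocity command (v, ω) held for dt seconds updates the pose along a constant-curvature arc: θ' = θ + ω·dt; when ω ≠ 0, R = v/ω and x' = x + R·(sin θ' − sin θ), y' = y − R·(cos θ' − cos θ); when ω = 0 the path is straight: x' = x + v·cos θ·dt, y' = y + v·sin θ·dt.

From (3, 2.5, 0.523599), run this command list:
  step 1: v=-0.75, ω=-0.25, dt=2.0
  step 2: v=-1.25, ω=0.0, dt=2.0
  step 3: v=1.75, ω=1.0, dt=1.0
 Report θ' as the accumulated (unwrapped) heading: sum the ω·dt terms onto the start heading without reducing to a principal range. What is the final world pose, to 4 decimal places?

(0.5247, 2.8789, 1.0236)

step 1: θ'=0.0236 (R=3.0000) → pose (1.5708, 2.0989, 0.0236)
step 2: θ'=0.0236 (straight) → pose (-0.9285, 2.0399, 0.0236)
step 3: θ'=1.0236 (R=1.7500) → pose (0.5247, 2.8789, 1.0236)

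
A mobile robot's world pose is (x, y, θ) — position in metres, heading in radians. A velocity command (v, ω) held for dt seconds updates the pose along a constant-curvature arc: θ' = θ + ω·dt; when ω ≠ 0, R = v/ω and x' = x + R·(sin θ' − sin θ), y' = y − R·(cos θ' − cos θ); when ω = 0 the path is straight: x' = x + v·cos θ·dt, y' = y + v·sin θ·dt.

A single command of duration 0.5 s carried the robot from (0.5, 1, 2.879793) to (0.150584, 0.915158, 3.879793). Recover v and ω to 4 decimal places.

v = 0.7500, ω = 2.0000

Δθ = 3.879793 − 2.879793 = 1.000000
ω = Δθ/dt = 1.000000/0.5 = 2.0000
R = Δx/(sin θ' − sin θ) = 0.3750
v = R·ω = 0.3750·2.0000 = 0.7500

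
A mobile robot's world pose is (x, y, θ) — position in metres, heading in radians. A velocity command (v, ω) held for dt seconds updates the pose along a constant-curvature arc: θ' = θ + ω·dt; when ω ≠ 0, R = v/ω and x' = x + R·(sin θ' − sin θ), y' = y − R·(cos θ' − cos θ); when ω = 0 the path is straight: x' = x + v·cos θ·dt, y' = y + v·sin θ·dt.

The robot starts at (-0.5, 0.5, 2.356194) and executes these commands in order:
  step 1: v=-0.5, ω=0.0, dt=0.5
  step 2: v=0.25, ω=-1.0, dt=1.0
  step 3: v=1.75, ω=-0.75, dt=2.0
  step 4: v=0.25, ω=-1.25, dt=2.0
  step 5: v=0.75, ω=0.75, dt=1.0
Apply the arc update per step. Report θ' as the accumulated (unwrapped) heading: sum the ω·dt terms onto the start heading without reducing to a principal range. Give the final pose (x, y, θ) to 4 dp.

(1.8195, 1.4307, -1.8938)

step 1: θ'=2.3562 (straight) → pose (-0.3232, 0.3232, 2.3562)
step 2: θ'=1.3562 (R=-0.2500) → pose (-0.3907, 0.5532, 1.3562)
step 3: θ'=-0.1438 (R=-2.3333) → pose (2.2235, 2.3656, -0.1438)
step 4: θ'=-2.6438 (R=-0.2000) → pose (2.2903, 1.9919, -2.6438)
step 5: θ'=-1.8938 (R=1.0000) → pose (1.8195, 1.4307, -1.8938)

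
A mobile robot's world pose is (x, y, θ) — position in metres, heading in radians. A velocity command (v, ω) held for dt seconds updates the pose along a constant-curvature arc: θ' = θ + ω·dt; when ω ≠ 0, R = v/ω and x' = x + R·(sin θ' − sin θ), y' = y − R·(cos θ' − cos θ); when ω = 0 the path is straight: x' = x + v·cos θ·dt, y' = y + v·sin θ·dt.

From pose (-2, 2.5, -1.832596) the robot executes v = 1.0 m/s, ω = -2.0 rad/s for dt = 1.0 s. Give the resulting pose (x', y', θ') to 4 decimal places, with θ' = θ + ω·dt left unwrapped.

(-2.8016, 2.2441, -3.8326)

θ' = -1.8326 + -2.0·1.0 = -3.8326
R = v/ω = 1.0/-2.0 = -0.5000
x' = -2 + -0.5000·(sin -3.8326 − sin -1.8326) = -2.8016
y' = 2.5 − -0.5000·(cos -3.8326 − cos -1.8326) = 2.2441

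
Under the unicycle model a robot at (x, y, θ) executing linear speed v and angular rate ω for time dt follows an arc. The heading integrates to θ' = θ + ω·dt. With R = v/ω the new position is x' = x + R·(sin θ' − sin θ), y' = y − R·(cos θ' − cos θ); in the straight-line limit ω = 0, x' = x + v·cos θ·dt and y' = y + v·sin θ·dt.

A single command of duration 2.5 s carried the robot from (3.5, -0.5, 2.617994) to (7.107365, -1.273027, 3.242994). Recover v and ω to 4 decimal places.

Δθ = 3.242994 − 2.617994 = 0.625000
ω = Δθ/dt = 0.625000/2.5 = 0.2500
R = Δx/(sin θ' − sin θ) = -6.0000
v = R·ω = -6.0000·0.2500 = -1.5000

v = -1.5000, ω = 0.2500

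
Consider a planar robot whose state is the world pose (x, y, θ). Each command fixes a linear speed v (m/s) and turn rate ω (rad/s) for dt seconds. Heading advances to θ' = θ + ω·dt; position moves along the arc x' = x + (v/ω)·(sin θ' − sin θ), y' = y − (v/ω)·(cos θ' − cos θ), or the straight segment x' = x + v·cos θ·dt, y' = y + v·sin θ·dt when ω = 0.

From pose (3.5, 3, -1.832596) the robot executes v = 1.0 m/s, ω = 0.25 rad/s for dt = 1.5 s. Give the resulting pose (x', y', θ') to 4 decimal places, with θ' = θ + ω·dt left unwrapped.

(3.3893, 1.5129, -1.4576)

θ' = -1.8326 + 0.25·1.5 = -1.4576
R = v/ω = 1.0/0.25 = 4.0000
x' = 3.5 + 4.0000·(sin -1.4576 − sin -1.8326) = 3.3893
y' = 3 − 4.0000·(cos -1.4576 − cos -1.8326) = 1.5129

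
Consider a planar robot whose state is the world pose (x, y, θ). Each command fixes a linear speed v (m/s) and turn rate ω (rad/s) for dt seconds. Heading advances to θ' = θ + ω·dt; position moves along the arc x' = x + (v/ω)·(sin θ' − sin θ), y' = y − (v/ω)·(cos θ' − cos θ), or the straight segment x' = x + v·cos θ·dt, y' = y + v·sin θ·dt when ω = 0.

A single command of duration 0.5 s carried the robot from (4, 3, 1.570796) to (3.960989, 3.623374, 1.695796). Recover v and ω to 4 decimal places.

v = 1.2500, ω = 0.2500

Δθ = 1.695796 − 1.570796 = 0.125000
ω = Δθ/dt = 0.125000/0.5 = 0.2500
R = −Δy/(cos θ' − cos θ) = 5.0000
v = R·ω = 5.0000·0.2500 = 1.2500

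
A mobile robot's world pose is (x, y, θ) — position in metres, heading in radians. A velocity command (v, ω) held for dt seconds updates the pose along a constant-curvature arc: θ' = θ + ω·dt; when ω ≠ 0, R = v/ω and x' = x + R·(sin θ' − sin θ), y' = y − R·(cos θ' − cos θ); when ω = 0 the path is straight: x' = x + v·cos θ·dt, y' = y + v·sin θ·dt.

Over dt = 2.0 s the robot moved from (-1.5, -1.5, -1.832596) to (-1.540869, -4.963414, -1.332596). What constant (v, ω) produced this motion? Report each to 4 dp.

v = 1.7500, ω = 0.2500

Δθ = -1.332596 − -1.832596 = 0.500000
ω = Δθ/dt = 0.500000/2.0 = 0.2500
R = −Δy/(cos θ' − cos θ) = 7.0000
v = R·ω = 7.0000·0.2500 = 1.7500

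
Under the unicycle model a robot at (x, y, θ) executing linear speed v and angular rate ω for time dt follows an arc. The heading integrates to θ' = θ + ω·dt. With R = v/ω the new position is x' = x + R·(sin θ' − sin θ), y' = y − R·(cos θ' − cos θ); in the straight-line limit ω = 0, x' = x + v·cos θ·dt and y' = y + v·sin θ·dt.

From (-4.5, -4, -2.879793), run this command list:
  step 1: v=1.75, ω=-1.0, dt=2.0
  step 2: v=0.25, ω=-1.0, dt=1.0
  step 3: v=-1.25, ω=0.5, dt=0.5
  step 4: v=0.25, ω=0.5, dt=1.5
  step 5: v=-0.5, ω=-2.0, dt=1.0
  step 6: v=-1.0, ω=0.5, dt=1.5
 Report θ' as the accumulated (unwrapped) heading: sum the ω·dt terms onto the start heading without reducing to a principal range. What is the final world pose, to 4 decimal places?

(-8.6956, -1.6735, -6.1298)

step 1: θ'=-4.8798 (R=-1.7500) → pose (-6.6785, -2.0180, -4.8798)
step 2: θ'=-5.8798 (R=-0.2500) → pose (-6.5301, -1.8298, -5.8798)
step 3: θ'=-5.6298 (R=-2.5000) → pose (-7.0685, -2.1440, -5.6298)
step 4: θ'=-4.8798 (R=0.5000) → pose (-6.8794, -1.8303, -4.8798)
step 5: θ'=-6.8798 (R=0.2500) → pose (-7.2664, -1.9955, -6.8798)
step 6: θ'=-6.1298 (R=-2.0000) → pose (-8.6956, -1.6735, -6.1298)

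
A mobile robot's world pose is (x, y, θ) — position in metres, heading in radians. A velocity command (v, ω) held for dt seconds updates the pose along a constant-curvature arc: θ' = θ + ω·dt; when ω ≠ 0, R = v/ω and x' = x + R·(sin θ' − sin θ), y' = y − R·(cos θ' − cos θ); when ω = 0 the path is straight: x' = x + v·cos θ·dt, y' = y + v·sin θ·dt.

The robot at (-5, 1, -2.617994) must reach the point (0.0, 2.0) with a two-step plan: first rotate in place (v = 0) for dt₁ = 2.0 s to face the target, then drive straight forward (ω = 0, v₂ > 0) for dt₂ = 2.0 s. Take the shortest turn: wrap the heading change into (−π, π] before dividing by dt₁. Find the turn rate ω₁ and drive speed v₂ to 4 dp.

ω₁ = 1.4077, v₂ = 2.5495

heading to target = atan2(2−1, 0−-5) = 0.1974
Δθ = wrap(0.1974 − -2.6180) = 2.8154; ω₁ = Δθ/dt₁ = 1.4077
distance = √((0−-5)² + (2−1)²) = 5.0990; v₂ = distance/dt₂ = 2.5495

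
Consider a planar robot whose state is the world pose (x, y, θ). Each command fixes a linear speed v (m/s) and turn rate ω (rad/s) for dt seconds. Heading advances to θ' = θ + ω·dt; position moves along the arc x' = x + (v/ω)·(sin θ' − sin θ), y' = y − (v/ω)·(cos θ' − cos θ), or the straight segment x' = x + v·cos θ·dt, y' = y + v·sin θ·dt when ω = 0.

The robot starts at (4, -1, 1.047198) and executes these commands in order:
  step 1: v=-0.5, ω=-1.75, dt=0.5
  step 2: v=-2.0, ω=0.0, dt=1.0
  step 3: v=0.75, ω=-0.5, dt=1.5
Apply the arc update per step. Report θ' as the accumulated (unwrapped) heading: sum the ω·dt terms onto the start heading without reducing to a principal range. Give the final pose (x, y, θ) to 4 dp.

(2.9074, -1.7026, -0.5778)

step 1: θ'=0.1722 (R=0.2857) → pose (3.8015, -1.1386, 0.1722)
step 2: θ'=0.1722 (straight) → pose (1.8311, -1.4813, 0.1722)
step 3: θ'=-0.5778 (R=-1.5000) → pose (2.9074, -1.7026, -0.5778)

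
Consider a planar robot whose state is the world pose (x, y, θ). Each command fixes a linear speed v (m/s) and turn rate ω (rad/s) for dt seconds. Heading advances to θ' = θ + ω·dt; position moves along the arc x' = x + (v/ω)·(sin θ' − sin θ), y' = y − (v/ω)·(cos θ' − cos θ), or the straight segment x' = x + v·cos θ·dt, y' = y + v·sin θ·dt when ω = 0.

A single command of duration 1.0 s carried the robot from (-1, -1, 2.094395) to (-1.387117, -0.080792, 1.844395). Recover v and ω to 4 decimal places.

v = 1.0000, ω = -0.2500

Δθ = 1.844395 − 2.094395 = -0.250000
ω = Δθ/dt = -0.250000/1.0 = -0.2500
R = −Δy/(cos θ' − cos θ) = -4.0000
v = R·ω = -4.0000·-0.2500 = 1.0000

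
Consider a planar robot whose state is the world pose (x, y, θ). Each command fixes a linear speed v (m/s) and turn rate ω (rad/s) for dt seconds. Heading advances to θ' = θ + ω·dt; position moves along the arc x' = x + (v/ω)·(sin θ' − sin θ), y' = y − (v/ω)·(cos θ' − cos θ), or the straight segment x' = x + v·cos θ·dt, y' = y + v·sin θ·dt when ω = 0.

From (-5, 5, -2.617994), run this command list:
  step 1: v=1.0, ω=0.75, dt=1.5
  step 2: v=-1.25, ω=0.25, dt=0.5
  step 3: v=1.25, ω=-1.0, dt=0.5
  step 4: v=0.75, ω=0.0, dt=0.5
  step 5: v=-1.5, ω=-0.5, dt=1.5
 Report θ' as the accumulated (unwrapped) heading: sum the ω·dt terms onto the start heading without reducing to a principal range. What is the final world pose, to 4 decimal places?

(-4.5205, 5.1033, -2.6180)

step 1: θ'=-1.4930 (R=1.3333) → pose (-5.6626, 3.7417, -1.4930)
step 2: θ'=-1.3680 (R=-5.0000) → pose (-5.7500, 4.3601, -1.3680)
step 3: θ'=-1.8680 (R=-1.2500) → pose (-5.7792, 3.7423, -1.8680)
step 4: θ'=-1.8680 (straight) → pose (-5.8890, 3.3837, -1.8680)
step 5: θ'=-2.6180 (R=3.0000) → pose (-4.5205, 5.1033, -2.6180)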